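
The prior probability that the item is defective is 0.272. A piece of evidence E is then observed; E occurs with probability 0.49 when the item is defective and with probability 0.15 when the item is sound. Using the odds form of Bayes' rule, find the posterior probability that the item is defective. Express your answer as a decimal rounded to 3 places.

Posterior probability ≈ 0.550

Prior odds = 0.272/(1−0.272) = 0.37363.
Likelihood ratio for E = 0.49/0.15 = 3.2667.
Posterior odds = prior odds × LR = 1.2205.
Posterior probability = odds/(1+odds) = 1.2205/2.2205 = 0.550.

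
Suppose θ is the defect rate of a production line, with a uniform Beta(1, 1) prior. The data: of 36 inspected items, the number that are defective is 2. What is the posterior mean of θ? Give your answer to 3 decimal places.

Observing 2 successes and 34 failures updates Beta(1, 1) by adding the success and failure counts to the two shape parameters: α = 1+2 = 3, β = 1+34 = 35.
Posterior mean = α/(α+β) = 3/38 = 0.079.

Posterior mean ≈ 0.079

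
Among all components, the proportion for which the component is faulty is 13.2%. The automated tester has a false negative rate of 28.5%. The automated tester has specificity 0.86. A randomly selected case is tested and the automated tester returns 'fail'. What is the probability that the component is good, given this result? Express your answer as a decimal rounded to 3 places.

Let H be the event that the component is faulty. P(H) = 0.132, so P(¬H) = 0.868. With E the 'fail' result, P(E|H) = 0.715 and P(E|¬H) = 0.14.
P(E) = 0.715·0.132 + 0.14·0.868 = 0.094380 + 0.12152 = 0.21590.
By Bayes' theorem, P(H|E) = 0.094380 / 0.21590 = 0.437. Hence P(¬H|E) = 1 − 0.437 = 0.563.

P(¬H | E) ≈ 0.563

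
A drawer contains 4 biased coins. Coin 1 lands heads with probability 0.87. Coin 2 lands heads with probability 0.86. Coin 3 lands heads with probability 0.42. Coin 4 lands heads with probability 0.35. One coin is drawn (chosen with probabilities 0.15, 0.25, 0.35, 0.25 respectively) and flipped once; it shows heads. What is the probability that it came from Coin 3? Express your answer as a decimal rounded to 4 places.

Tabulate prior·likelihood by source: [1] prior 0.15, lik 0.87, product 0.1305; [2] prior 0.25, lik 0.86, product 0.2150; [3] prior 0.35, lik 0.42, product 0.1470; [4] prior 0.25, lik 0.35, product 0.08750.
Normalizing constant = 0.58000; the posterior for Coin 3 is its product over the sum, 0.1470/0.58000 = 0.2534.

Posterior probability ≈ 0.2534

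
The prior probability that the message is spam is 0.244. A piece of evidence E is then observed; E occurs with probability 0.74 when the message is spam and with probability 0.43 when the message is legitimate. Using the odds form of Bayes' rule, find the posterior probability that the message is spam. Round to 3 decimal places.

Prior odds = 0.244/(1−0.244) = 0.32275. In log-odds, ln(0.32275) = -1.1309.
Add log likelihood ratio: ln(1.7209) = 0.54286.
Posterior log-odds = -0.58801, so posterior odds = exp(-0.58801) = 0.55543. Converting, P(H|E) = 0.55543/1.5554 = 0.357.

Posterior probability ≈ 0.357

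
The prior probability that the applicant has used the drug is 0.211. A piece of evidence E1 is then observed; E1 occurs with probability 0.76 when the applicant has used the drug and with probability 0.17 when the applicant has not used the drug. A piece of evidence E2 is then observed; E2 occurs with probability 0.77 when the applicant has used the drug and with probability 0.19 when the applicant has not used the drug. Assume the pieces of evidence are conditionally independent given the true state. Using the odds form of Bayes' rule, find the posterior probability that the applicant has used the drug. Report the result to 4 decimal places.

Prior odds = 0.211/(1−0.211) = 0.26743. In log-odds, ln(0.26743) = -1.3189.
Add log likelihood ratios: ln(4.4706) + ln(4.0526) = 2.8969.
Posterior log-odds = 1.5780, so posterior odds = exp(1.5780) = 4.8452. Converting, P(H|E) = 4.8452/5.8452 = 0.8289.

Posterior probability ≈ 0.8289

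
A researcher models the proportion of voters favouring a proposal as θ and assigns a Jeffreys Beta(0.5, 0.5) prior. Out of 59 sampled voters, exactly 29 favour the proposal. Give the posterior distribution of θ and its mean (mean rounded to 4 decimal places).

Posterior: Beta(29.5, 30.5); mean ≈ 0.4917

The binomial likelihood is conjugate to the Beta prior: with 29 successes and 30 failures, the posterior is Beta(0.5+29, 0.5+30) = Beta(29.5, 30.5).
Posterior mean = α/(α+β) = 29.5/60 = 0.4917.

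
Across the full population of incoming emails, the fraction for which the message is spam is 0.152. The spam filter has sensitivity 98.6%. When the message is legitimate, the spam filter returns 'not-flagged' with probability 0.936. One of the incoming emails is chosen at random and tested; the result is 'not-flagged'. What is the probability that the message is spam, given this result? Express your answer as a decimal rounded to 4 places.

P(H | E) ≈ 0.0027

Write H for 'the message is spam'. Prior odds H:¬H = 0.152/0.848 = 0.17925. For the 'not-flagged' outcome, the likelihood ratio is 0.014/0.936 = 0.014957.
Posterior odds = 0.17925 × 0.014957 = 0.0026810, so P(H|E) = 0.0026810/(1+0.0026810) = 0.0027.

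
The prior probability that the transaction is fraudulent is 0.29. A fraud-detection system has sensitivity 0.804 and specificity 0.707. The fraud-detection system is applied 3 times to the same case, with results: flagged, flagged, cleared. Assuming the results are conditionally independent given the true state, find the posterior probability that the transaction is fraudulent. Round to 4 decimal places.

Posterior P(H) ≈ 0.4602

Let H be the event that the transaction is fraudulent; start with P(H) = 0.29. P('flagged'|H) = 0.804, P('flagged'|¬H) = 0.293.
Update on result 1 ('flagged'): P(H) ← 0.804·0.2900 / (0.804·0.2900 + 0.293·0.7100) = 0.23316/0.44119 = 0.5285.
Update on result 2 ('flagged'): P(H) ← 0.804·0.5285 / (0.804·0.5285 + 0.293·0.4715) = 0.42490/0.56305 = 0.7546.
Update on result 3 ('cleared'): P(H) ← 0.196·0.7546 / (0.196·0.7546 + 0.707·0.2454) = 0.14791/0.32138 = 0.4602.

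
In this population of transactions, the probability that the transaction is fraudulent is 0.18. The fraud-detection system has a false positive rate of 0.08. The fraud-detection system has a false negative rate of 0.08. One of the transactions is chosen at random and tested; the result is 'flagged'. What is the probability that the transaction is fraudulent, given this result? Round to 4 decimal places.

Let H be the event that the transaction is fraudulent. P(H) = 0.18, so P(¬H) = 0.82. With E the 'flagged' result, P(E|H) = 0.92 and P(E|¬H) = 0.08.
P(E) = 0.92·0.18 + 0.08·0.82 = 0.16560 + 0.065600 = 0.23120.
By Bayes' theorem, P(H|E) = 0.16560 / 0.23120 = 0.7163.

P(H | E) ≈ 0.7163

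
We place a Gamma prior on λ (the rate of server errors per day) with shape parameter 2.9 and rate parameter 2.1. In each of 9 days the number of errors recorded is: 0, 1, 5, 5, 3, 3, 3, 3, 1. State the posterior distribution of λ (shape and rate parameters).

Posterior: Gamma(shape=26.9, rate=11.1)

The Poisson likelihood adds the total count to the shape and the number of exposure periods to the rate. Here ∑xᵢ = 24 and n = 9, so shape 2.9→26.9 and rate 2.1→11.1.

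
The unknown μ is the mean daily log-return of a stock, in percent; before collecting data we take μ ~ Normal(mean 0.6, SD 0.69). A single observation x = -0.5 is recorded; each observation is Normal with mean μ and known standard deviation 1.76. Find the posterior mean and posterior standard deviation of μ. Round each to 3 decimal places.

Posterior mean ≈ 0.453; posterior SD ≈ 0.642

Prior precision 1/τ₀² = 1/0.69² = 2.10040; data precision n/σ² = 1/1.76² = 0.322831.
Posterior precision = 2.10040 + 0.322831 = 2.42323, giving posterior SD = 1/√2.42323 = 0.642.
Posterior mean = (2.10040·0.6 + 0.322831·-0.5) / 2.42323 = 0.453.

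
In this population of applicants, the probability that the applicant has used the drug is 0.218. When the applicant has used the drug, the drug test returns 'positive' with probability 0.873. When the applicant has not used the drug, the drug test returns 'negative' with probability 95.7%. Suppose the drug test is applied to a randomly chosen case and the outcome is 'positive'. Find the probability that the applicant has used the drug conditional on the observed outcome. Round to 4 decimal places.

Let H be the event that the applicant has used the drug. P(H) = 0.218, so P(¬H) = 0.782. With E the 'positive' result, P(E|H) = 0.873 and P(E|¬H) = 0.043.
P(E) = 0.873·0.218 + 0.043·0.782 = 0.19031 + 0.033626 = 0.22394.
By Bayes' theorem, P(H|E) = 0.19031 / 0.22394 = 0.8498.

P(H | E) ≈ 0.8498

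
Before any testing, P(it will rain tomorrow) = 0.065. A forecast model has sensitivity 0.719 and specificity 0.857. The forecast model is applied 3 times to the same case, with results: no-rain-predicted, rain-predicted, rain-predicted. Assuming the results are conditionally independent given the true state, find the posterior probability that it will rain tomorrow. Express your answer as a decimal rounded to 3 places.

Posterior P(H) ≈ 0.366

Let H be the event that it will rain tomorrow; start with P(H) = 0.065. P('rain-predicted'|H) = 0.719, P('rain-predicted'|¬H) = 0.143.
Update on result 1 ('no-rain-predicted'): P(H) ← 0.281·0.0650 / (0.281·0.0650 + 0.857·0.9350) = 0.018265/0.81956 = 0.0223.
Update on result 2 ('rain-predicted'): P(H) ← 0.719·0.0223 / (0.719·0.0223 + 0.143·0.9777) = 0.016024/0.15584 = 0.1028.
Update on result 3 ('rain-predicted'): P(H) ← 0.719·0.1028 / (0.719·0.1028 + 0.143·0.8972) = 0.073931/0.20223 = 0.3656.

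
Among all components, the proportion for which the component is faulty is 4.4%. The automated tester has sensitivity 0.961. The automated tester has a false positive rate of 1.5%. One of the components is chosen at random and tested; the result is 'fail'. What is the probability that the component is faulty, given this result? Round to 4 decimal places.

P(H | E) ≈ 0.7468

Let H be the event that the component is faulty. P(H) = 0.044, so P(¬H) = 0.956. With E the 'fail' result, P(E|H) = 0.961 and P(E|¬H) = 0.015.
P(E) = 0.961·0.044 + 0.015·0.956 = 0.042284 + 0.014340 = 0.056624.
By Bayes' theorem, P(H|E) = 0.042284 / 0.056624 = 0.7468.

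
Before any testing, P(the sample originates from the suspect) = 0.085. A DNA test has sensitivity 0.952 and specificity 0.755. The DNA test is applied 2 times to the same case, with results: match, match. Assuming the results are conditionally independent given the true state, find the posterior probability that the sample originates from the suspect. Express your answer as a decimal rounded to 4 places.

With H the event that the sample originates from the suspect, the joint likelihood of the observed sequence is P(data|H) = 0.952·0.952 = 0.90630 and P(data|¬H) = 0.245·0.245 = 0.060025.
Bayes: P(H|data) = 0.085·0.90630 / (0.085·0.90630 + 0.915·0.060025) = 0.077036/0.13196 = 0.5838.

Posterior P(H) ≈ 0.5838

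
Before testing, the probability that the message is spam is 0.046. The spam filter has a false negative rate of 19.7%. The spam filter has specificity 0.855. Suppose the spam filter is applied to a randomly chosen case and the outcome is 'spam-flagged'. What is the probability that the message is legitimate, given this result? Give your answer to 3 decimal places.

Write H for 'the message is spam'. Prior odds H:¬H = 0.046/0.954 = 0.048218. For the 'spam-flagged' outcome, the likelihood ratio is 0.803/0.145 = 5.5379.
Posterior odds = 0.048218 × 5.5379 = 0.26703, so P(H|E) = 0.26703/(1+0.26703) = 0.211. Then P(¬H|E) = 1 − 0.211 = 0.789.

P(¬H | E) ≈ 0.789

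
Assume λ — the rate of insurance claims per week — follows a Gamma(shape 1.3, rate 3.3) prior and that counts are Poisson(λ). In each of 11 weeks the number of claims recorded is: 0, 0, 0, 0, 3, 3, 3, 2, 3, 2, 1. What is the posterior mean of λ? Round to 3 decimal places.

Posterior mean ≈ 1.280

The Poisson likelihood adds the total count to the shape and the number of exposure periods to the rate. Here ∑xᵢ = 17 and n = 11, so shape 1.3→18.3 and rate 3.3→14.3.
Posterior mean = shape/rate = 18.3/14.3 = 1.280.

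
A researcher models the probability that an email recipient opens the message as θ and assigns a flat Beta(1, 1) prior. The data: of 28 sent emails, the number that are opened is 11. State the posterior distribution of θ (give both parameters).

The binomial likelihood is conjugate to the Beta prior: with 11 successes and 17 failures, the posterior is Beta(1+11, 1+17) = Beta(12, 18).

Posterior: Beta(12, 18)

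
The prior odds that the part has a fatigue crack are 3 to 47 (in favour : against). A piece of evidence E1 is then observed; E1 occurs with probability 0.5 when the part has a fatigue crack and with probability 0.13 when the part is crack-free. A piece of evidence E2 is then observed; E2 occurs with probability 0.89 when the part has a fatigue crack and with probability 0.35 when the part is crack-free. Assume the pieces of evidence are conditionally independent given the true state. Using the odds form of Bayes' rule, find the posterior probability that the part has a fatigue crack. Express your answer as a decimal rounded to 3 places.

Prior odds = 3/47 = 0.063830. In log-odds, ln(0.063830) = -2.7515.
Add log likelihood ratios: ln(3.8462) + ln(2.5429) = 2.2804.
Posterior log-odds = -0.47117, so posterior odds = exp(-0.47117) = 0.62427. Converting, P(H|E) = 0.62427/1.6243 = 0.384.

Posterior probability ≈ 0.384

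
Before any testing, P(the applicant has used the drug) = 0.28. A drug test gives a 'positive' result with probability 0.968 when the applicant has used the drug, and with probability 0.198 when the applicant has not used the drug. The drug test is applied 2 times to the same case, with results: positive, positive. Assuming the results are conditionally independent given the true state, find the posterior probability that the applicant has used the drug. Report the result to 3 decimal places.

Let H be the event that the applicant has used the drug; start with P(H) = 0.28. P('positive'|H) = 0.968, P('positive'|¬H) = 0.198.
Update on result 1 ('positive'): P(H) ← 0.968·0.2800 / (0.968·0.2800 + 0.198·0.7200) = 0.27104/0.41360 = 0.6553.
Update on result 2 ('positive'): P(H) ← 0.968·0.6553 / (0.968·0.6553 + 0.198·0.3447) = 0.63435/0.70260 = 0.9029.

Posterior P(H) ≈ 0.903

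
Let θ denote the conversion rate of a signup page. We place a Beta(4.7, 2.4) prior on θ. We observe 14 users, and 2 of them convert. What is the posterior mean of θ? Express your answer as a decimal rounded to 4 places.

Posterior mean ≈ 0.3175

Observing 2 successes and 12 failures updates Beta(4.7, 2.4) by adding the success and failure counts to the two shape parameters: α = 4.7+2 = 6.7, β = 2.4+12 = 14.4.
Posterior mean = α/(α+β) = 6.7/21.1 = 0.3175.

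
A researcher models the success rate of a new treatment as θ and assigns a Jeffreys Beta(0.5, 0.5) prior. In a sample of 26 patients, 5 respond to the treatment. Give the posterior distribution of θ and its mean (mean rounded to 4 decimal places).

Posterior: Beta(5.5, 21.5); mean ≈ 0.2037

The binomial likelihood is conjugate to the Beta prior: with 5 successes and 21 failures, the posterior is Beta(0.5+5, 0.5+21) = Beta(5.5, 21.5).
E[θ | data] = 5.5/(5.5+21.5) = 0.2037.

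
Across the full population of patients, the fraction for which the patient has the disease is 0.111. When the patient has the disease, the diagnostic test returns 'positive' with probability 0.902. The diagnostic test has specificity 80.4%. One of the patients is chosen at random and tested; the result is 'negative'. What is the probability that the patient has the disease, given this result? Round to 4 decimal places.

P(H | E) ≈ 0.0150

Let H be the event that the patient has the disease. P(H) = 0.111, so P(¬H) = 0.889. With E the 'negative' result, P(E|H) = 0.098 and P(E|¬H) = 0.804.
P(E) = 0.098·0.111 + 0.804·0.889 = 0.010878 + 0.71476 = 0.72563.
By Bayes' theorem, P(H|E) = 0.010878 / 0.72563 = 0.0150.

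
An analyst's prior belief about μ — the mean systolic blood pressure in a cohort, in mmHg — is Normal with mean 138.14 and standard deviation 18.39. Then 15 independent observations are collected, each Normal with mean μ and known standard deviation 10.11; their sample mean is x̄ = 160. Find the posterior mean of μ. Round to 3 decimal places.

With known σ, the Normal prior is conjugate. Weight on the data is w = (n/σ²)/(n/σ² + 1/τ₀²) = 0.146754/(0.146754+0.00295690) = 0.98025.
Posterior mean = w·x̄ + (1−w)·μ₀ = 0.98025·160 + 0.019751·138.14 = 159.568.

Posterior mean ≈ 159.568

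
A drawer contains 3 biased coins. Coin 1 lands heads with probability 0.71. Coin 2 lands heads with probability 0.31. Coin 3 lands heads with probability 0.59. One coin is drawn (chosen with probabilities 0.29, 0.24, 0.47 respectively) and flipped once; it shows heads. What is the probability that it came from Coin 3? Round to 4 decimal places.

P(heads|C1) = 0.71; P(heads|C2) = 0.31; P(heads|C3) = 0.59.
Prior × likelihood for each source: 0.29·0.71=0.2059, 0.24·0.31=0.07440, 0.47·0.59=0.2773. Summing gives P(heads) = 0.55760.
P(Coin 3 | heads) = 0.2773 / 0.55760 = 0.4973.

Posterior probability ≈ 0.4973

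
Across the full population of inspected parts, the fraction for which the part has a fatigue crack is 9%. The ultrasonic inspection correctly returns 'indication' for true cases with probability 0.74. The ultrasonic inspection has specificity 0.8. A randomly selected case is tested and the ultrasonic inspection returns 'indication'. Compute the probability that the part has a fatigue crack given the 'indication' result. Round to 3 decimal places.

P(H | E) ≈ 0.268

Let H be the event that the part has a fatigue crack. P(H) = 0.09, so P(¬H) = 0.91. With E the 'indication' result, P(E|H) = 0.74 and P(E|¬H) = 0.2.
P(E) = 0.74·0.09 + 0.2·0.91 = 0.066600 + 0.18200 = 0.24860.
By Bayes' theorem, P(H|E) = 0.066600 / 0.24860 = 0.268.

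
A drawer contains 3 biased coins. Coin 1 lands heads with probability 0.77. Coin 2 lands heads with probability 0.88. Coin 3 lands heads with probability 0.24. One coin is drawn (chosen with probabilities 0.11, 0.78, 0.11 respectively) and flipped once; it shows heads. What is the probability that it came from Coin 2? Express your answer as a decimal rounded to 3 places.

Tabulate prior·likelihood by source: [1] prior 0.11, lik 0.77, product 0.08470; [2] prior 0.78, lik 0.88, product 0.6864; [3] prior 0.11, lik 0.24, product 0.02640.
Normalizing constant = 0.79750; the posterior for Coin 2 is its product over the sum, 0.6864/0.79750 = 0.861.

Posterior probability ≈ 0.861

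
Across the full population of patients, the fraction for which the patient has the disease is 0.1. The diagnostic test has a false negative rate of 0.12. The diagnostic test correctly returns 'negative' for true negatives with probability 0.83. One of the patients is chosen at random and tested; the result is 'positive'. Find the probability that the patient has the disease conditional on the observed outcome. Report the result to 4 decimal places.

Let H be the event that the patient has the disease. P(H) = 0.1, so P(¬H) = 0.9. With E the 'positive' result, P(E|H) = 0.88 and P(E|¬H) = 0.17.
P(E) = 0.88·0.1 + 0.17·0.9 = 0.088000 + 0.15300 = 0.24100.
By Bayes' theorem, P(H|E) = 0.088000 / 0.24100 = 0.3651.

P(H | E) ≈ 0.3651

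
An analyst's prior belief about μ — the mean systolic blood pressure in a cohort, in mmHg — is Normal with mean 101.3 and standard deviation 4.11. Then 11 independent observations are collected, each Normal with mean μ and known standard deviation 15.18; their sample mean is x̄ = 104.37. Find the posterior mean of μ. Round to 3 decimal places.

Posterior mean ≈ 102.670

Prior precision 1/τ₀² = 1/4.11² = 0.0591993; data precision n/σ² = 11/15.18² = 0.0477363.
Posterior precision = 0.0591993 + 0.0477363 = 0.106936.
Posterior mean = (0.0591993·101.3 + 0.0477363·104.37) / 0.106936 = 102.670.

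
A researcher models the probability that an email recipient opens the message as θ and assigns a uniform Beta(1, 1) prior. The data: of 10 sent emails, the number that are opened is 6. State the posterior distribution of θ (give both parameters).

Observing 6 successes and 4 failures updates Beta(1, 1) by adding the success and failure counts to the two shape parameters: α = 1+6 = 7, β = 1+4 = 5.

Posterior: Beta(7, 5)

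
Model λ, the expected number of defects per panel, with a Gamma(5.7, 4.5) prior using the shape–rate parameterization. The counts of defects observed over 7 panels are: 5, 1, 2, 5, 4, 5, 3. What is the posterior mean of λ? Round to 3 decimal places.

Total count ∑xᵢ = 25 over n = 7 panels.
Gamma is conjugate to the Poisson likelihood: posterior is Gamma(shape = 5.7+25 = 30.7, rate = 4.5+7 = 11.5).
E[λ | data] = 30.7/11.5 = 2.670.

Posterior mean ≈ 2.670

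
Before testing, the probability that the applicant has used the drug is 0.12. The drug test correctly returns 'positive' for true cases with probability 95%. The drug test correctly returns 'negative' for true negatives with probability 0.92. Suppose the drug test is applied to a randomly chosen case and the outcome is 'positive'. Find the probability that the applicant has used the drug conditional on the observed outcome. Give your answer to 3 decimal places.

P(H | E) ≈ 0.618

Write H for 'the applicant has used the drug'. Prior odds H:¬H = 0.12/0.88 = 0.13636. For the 'positive' outcome, the likelihood ratio is 0.95/0.08 = 11.875.
Posterior odds = 0.13636 × 11.875 = 1.6193, so P(H|E) = 1.6193/(1+1.6193) = 0.618.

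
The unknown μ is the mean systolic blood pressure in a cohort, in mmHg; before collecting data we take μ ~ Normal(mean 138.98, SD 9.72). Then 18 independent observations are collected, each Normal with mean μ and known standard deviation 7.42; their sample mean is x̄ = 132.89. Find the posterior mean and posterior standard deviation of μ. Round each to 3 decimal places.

Posterior mean ≈ 133.081; posterior SD ≈ 1.721

Prior precision 1/τ₀² = 1/9.72² = 0.0105844; data precision n/σ² = 18/7.42² = 0.326937.
Posterior precision = 0.0105844 + 0.326937 = 0.337522, giving posterior SD = 1/√0.337522 = 1.721.
Posterior mean = (0.0105844·138.98 + 0.326937·132.89) / 0.337522 = 133.081.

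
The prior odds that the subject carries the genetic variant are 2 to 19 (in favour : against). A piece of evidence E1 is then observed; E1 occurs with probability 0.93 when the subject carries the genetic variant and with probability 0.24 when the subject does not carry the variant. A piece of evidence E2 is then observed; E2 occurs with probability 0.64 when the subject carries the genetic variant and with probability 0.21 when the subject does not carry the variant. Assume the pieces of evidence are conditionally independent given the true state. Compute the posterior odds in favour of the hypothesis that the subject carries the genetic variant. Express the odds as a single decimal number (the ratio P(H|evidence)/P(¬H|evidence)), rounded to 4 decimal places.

Prior odds = 2/19 = 0.10526. In log-odds, ln(0.10526) = -2.2513.
Add log likelihood ratios: ln(3.8750) + ln(3.0476) = 2.4689.
Posterior log-odds = 0.21761, so posterior odds = exp(0.21761) = 1.2431.

Posterior odds ≈ 1.2431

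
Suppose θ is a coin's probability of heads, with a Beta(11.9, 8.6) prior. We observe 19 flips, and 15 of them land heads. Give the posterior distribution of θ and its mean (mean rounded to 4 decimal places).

The binomial likelihood is conjugate to the Beta prior: with 15 successes and 4 failures, the posterior is Beta(11.9+15, 8.6+4) = Beta(26.9, 12.6).
E[θ | data] = 26.9/(26.9+12.6) = 0.6810.

Posterior: Beta(26.9, 12.6); mean ≈ 0.6810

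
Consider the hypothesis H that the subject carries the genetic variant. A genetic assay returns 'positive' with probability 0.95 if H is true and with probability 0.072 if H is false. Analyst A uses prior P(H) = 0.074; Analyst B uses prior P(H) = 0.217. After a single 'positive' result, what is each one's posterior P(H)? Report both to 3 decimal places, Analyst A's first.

The likelihood ratio for a 'positive' result is 0.95/0.072 = 13.194.
Analyst A: prior odds 0.074/0.926 = 0.079914; posterior odds 1.0544; posterior probability 0.513.
Analyst B: prior odds 0.217/0.783 = 0.27714; posterior odds 3.6567; posterior probability 0.785.

Analyst A: 0.513; Analyst B: 0.785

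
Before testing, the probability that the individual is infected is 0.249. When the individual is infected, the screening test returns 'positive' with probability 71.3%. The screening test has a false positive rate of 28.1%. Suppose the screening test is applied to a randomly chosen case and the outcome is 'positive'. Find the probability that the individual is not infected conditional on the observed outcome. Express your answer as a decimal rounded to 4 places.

P(¬H | E) ≈ 0.5431

Write H for 'the individual is infected'. Prior odds H:¬H = 0.249/0.751 = 0.33156. For the 'positive' outcome, the likelihood ratio is 0.713/0.281 = 2.5374.
Posterior odds = 0.33156 × 2.5374 = 0.84128, so P(H|E) = 0.84128/(1+0.84128) = 0.4569. Then P(¬H|E) = 1 − 0.4569 = 0.5431.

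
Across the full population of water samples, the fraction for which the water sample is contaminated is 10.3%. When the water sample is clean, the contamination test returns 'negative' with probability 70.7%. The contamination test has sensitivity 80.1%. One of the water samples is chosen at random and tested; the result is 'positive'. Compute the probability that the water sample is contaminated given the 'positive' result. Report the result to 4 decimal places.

P(H | E) ≈ 0.2389

Write H for 'the water sample is contaminated'. Prior odds H:¬H = 0.103/0.897 = 0.11483. For the 'positive' outcome, the likelihood ratio is 0.801/0.293 = 2.7338.
Posterior odds = 0.11483 × 2.7338 = 0.31391, so P(H|E) = 0.31391/(1+0.31391) = 0.2389.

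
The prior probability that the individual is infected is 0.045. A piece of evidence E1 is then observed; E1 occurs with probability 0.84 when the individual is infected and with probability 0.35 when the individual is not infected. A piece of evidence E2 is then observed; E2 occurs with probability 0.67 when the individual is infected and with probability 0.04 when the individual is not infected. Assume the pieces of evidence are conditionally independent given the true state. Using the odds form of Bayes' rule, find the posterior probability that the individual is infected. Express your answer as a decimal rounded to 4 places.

Prior odds = 0.045/(1−0.045) = 0.047120. In log-odds, ln(0.047120) = -3.0550.
Add log likelihood ratios: ln(2.4000) + ln(16.750) = 3.6939.
Posterior log-odds = 0.63882, so posterior odds = exp(0.63882) = 1.8942. Converting, P(H|E) = 1.8942/2.8942 = 0.6545.

Posterior probability ≈ 0.6545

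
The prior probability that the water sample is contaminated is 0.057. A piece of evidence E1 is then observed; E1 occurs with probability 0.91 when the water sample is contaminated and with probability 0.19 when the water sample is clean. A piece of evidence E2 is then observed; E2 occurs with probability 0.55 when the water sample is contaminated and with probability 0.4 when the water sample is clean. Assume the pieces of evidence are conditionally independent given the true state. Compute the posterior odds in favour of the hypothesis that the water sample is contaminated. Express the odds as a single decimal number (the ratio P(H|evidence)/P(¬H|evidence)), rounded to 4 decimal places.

Prior odds = 0.057/(1−0.057) = 0.060445.
Likelihood ratio for E1 = 0.91/0.19 = 4.7895.
Likelihood ratio for E2 = 0.55/0.4 = 1.3750.
Posterior odds = prior odds × LR₁ × LR₂ = 0.39806.

Posterior odds ≈ 0.3981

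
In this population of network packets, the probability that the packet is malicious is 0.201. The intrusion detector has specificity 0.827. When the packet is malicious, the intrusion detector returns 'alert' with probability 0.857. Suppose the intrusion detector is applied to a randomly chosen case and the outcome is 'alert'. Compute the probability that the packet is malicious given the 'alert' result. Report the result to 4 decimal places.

P(H | E) ≈ 0.5548

Let H be the event that the packet is malicious. P(H) = 0.201, so P(¬H) = 0.799. With E the 'alert' result, P(E|H) = 0.857 and P(E|¬H) = 0.173.
P(E) = 0.857·0.201 + 0.173·0.799 = 0.17226 + 0.13823 = 0.31048.
By Bayes' theorem, P(H|E) = 0.17226 / 0.31048 = 0.5548.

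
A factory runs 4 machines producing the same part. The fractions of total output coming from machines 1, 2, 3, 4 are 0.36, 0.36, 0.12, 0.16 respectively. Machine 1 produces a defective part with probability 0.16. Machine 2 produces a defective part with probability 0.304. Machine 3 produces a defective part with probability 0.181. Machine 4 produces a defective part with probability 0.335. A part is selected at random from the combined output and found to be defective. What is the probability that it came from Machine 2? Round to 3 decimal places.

Tabulate prior·likelihood by source: [1] prior 0.36, lik 0.16, product 0.05760; [2] prior 0.36, lik 0.304, product 0.1094; [3] prior 0.12, lik 0.181, product 0.02172; [4] prior 0.16, lik 0.335, product 0.05360.
Normalizing constant = 0.24236; the posterior for Machine 2 is its product over the sum, 0.1094/0.24236 = 0.452.

Posterior probability ≈ 0.452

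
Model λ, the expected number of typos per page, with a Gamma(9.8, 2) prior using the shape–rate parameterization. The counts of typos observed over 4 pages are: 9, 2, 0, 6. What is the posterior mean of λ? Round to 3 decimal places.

Total count ∑xᵢ = 17 over n = 4 pages.
Gamma is conjugate to the Poisson likelihood: posterior is Gamma(shape = 9.8+17 = 26.8, rate = 2+4 = 6).
Posterior mean = shape/rate = 26.8/6 = 4.467.

Posterior mean ≈ 4.467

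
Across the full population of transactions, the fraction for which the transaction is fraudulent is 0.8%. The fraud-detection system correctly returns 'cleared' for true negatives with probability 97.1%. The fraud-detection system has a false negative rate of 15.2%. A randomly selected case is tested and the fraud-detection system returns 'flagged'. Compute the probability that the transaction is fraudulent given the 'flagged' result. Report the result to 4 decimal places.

Write H for 'the transaction is fraudulent'. Prior odds H:¬H = 0.008/0.992 = 0.0080645. For the 'flagged' outcome, the likelihood ratio is 0.848/0.029 = 29.241.
Posterior odds = 0.0080645 × 29.241 = 0.23582, so P(H|E) = 0.23582/(1+0.23582) = 0.1908.

P(H | E) ≈ 0.1908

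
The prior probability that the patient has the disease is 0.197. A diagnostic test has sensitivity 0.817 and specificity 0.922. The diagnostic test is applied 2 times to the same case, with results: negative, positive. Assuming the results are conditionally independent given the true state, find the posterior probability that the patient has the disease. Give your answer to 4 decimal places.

Let H be the event that the patient has the disease; start with P(H) = 0.197. P('positive'|H) = 0.817, P('positive'|¬H) = 0.078.
Update on result 1 ('negative'): P(H) ← 0.183·0.1970 / (0.183·0.1970 + 0.922·0.8030) = 0.036051/0.77642 = 0.0464.
Update on result 2 ('positive'): P(H) ← 0.817·0.0464 / (0.817·0.0464 + 0.078·0.9536) = 0.037935/0.11231 = 0.3378.

Posterior P(H) ≈ 0.3378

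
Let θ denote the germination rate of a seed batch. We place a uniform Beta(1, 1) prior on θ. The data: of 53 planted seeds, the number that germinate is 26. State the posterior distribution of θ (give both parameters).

Posterior: Beta(27, 28)

Observing 26 successes and 27 failures updates Beta(1, 1) by adding the success and failure counts to the two shape parameters: α = 1+26 = 27, β = 1+27 = 28.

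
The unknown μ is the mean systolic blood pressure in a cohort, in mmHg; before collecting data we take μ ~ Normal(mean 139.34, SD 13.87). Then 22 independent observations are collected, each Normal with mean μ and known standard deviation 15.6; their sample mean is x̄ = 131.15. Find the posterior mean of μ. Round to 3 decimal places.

With known σ, the Normal prior is conjugate. Weight on the data is w = (n/σ²)/(n/σ² + 1/τ₀²) = 0.0904011/(0.0904011+0.00519813) = 0.94563.
Posterior mean = w·x̄ + (1−w)·μ₀ = 0.94563·131.15 + 0.054374·139.34 = 131.595.

Posterior mean ≈ 131.595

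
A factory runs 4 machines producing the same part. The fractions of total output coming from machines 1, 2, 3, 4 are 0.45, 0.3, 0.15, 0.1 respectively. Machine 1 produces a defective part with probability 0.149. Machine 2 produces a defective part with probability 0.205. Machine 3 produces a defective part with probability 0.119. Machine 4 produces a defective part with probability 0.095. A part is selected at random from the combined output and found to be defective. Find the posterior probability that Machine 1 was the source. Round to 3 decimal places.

Posterior probability ≈ 0.430

Tabulate prior·likelihood by source: [1] prior 0.45, lik 0.149, product 0.06705; [2] prior 0.3, lik 0.205, product 0.06150; [3] prior 0.15, lik 0.119, product 0.01785; [4] prior 0.1, lik 0.095, product 0.009500.
Normalizing constant = 0.15590; the posterior for Machine 1 is its product over the sum, 0.06705/0.15590 = 0.430.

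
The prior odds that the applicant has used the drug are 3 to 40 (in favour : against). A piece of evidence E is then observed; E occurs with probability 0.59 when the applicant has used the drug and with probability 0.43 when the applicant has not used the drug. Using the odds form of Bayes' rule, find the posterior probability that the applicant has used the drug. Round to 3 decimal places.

Prior odds = 3/40 = 0.075000.
Likelihood ratio for E = 0.59/0.43 = 1.3721.
Posterior odds = prior odds × LR = 0.10291.
Posterior probability = odds/(1+odds) = 0.10291/1.1029 = 0.093.

Posterior probability ≈ 0.093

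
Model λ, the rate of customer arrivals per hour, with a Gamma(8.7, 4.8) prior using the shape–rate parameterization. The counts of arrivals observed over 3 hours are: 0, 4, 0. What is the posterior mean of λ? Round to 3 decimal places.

The Poisson likelihood adds the total count to the shape and the number of exposure periods to the rate. Here ∑xᵢ = 4 and n = 3, so shape 8.7→12.7 and rate 4.8→7.8.
E[λ | data] = 12.7/7.8 = 1.628.

Posterior mean ≈ 1.628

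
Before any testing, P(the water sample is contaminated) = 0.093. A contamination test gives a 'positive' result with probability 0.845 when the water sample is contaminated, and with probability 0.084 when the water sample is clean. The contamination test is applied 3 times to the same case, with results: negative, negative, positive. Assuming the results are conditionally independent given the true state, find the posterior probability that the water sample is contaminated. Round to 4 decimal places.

Let H be the event that the water sample is contaminated; start with P(H) = 0.093. P('positive'|H) = 0.845, P('positive'|¬H) = 0.084.
Update on result 1 ('negative'): P(H) ← 0.155·0.0930 / (0.155·0.0930 + 0.916·0.9070) = 0.014415/0.84523 = 0.0171.
Update on result 2 ('negative'): P(H) ← 0.155·0.0171 / (0.155·0.0171 + 0.916·0.9829) = 0.0026435/0.90302 = 0.0029.
Update on result 3 ('positive'): P(H) ← 0.845·0.0029 / (0.845·0.0029 + 0.084·0.9971) = 0.0024736/0.086228 = 0.0287.

Posterior P(H) ≈ 0.0287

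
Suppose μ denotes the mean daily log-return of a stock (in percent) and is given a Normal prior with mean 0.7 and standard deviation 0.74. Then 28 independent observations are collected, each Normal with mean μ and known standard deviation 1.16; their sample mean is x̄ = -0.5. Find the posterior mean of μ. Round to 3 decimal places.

With known σ, the Normal prior is conjugate. Weight on the data is w = (n/σ²)/(n/σ² + 1/τ₀²) = 20.8086/(20.8086+1.82615) = 0.91932.
Posterior mean = w·x̄ + (1−w)·μ₀ = 0.91932·-0.5 + 0.080679·0.7 = -0.403.

Posterior mean ≈ -0.403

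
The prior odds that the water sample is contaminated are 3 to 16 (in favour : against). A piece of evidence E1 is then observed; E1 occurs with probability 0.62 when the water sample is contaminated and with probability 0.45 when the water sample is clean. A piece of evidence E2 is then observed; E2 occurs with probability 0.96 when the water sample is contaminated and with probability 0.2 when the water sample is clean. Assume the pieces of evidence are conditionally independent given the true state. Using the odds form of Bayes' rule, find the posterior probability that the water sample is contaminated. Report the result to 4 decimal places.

Posterior probability ≈ 0.5536

Prior odds = 3/16 = 0.18750.
Likelihood ratio for E1 = 0.62/0.45 = 1.3778.
Likelihood ratio for E2 = 0.96/0.2 = 4.8000.
Posterior odds = prior odds × LR₁ × LR₂ = 1.2400.
Posterior probability = odds/(1+odds) = 1.2400/2.2400 = 0.5536.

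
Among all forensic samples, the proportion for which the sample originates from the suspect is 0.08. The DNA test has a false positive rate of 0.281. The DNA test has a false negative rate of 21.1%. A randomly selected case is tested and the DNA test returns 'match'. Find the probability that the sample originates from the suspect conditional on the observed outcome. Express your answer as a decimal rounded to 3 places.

P(H | E) ≈ 0.196

Let H be the event that the sample originates from the suspect. P(H) = 0.08, so P(¬H) = 0.92. With E the 'match' result, P(E|H) = 0.789 and P(E|¬H) = 0.281.
P(E) = 0.789·0.08 + 0.281·0.92 = 0.063120 + 0.25852 = 0.32164.
By Bayes' theorem, P(H|E) = 0.063120 / 0.32164 = 0.196.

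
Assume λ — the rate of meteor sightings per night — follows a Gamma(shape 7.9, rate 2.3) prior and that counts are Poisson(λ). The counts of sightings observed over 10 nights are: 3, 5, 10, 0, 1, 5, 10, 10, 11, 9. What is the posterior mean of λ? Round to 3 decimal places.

Posterior mean ≈ 5.846

The Poisson likelihood adds the total count to the shape and the number of exposure periods to the rate. Here ∑xᵢ = 64 and n = 10, so shape 7.9→71.9 and rate 2.3→12.3.
Posterior mean = shape/rate = 71.9/12.3 = 5.846.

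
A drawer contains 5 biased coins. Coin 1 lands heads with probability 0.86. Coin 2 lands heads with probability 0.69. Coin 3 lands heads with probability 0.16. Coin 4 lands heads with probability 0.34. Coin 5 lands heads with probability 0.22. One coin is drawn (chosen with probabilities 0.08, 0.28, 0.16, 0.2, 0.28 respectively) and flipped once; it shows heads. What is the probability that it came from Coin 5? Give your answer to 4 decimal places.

P(heads|C1) = 0.86; P(heads|C2) = 0.69; P(heads|C3) = 0.16; P(heads|C4) = 0.34; P(heads|C5) = 0.22.
Prior × likelihood for each source: 0.08·0.86=0.06880, 0.28·0.69=0.1932, 0.16·0.16=0.02560, 0.2·0.34=0.06800, 0.28·0.22=0.06160. Summing gives P(heads) = 0.41720.
P(Coin 5 | heads) = 0.06160 / 0.41720 = 0.1477.

Posterior probability ≈ 0.1477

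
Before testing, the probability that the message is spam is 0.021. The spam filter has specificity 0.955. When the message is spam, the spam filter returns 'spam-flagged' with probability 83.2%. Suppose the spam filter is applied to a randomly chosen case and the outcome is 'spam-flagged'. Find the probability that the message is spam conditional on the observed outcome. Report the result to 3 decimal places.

P(H | E) ≈ 0.284

Write H for 'the message is spam'. Prior odds H:¬H = 0.021/0.979 = 0.021450. For the 'spam-flagged' outcome, the likelihood ratio is 0.832/0.045 = 18.489.
Posterior odds = 0.021450 × 18.489 = 0.39660, so P(H|E) = 0.39660/(1+0.39660) = 0.284.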